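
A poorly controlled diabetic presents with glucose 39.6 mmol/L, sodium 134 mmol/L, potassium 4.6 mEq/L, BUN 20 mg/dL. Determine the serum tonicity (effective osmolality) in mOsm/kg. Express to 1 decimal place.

307.6 mOsm/kg

Effective osmolality excludes urea (freely permeant across cell membranes):
2·Na + glucose
= 2·134 + 39.6
= 268 + 39.6
= 307.6 mOsm/kg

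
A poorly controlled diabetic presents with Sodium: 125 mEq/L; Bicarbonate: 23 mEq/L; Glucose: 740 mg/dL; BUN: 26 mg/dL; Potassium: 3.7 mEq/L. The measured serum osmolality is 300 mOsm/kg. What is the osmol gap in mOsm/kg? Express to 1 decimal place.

Calculated osmolality = 2·Na + glucose/18 + BUN/2.8
= 2·125 + 740/18 + 26/2.8
= 250 + 41.11 + 9.29
= 300.4 mOsm/kg ≈ 300.4 mOsm/kg
Osmolar gap = measured − calculated = 300 − 300.4 = -0.4 mOsm/kg

-0.4 mOsm/kg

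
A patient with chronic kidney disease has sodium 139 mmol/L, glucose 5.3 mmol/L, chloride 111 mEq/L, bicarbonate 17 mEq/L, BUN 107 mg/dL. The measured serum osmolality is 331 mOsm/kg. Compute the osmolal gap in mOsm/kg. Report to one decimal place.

Calculated osmolality = 2·Na + glucose + BUN/2.8
= 2·139 + 5.3 + 107/2.8
= 278 + 5.30 + 38.21
= 321.51 mOsm/kg ≈ 321.5 mOsm/kg
Osmolar gap = measured − calculated = 331 − 321.5 = 9.5 mOsm/kg

9.5 mOsm/kg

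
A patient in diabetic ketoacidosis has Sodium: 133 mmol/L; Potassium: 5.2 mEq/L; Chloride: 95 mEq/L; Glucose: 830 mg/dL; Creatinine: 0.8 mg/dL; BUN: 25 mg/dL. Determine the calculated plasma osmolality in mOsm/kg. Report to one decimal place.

Calculated osmolality = 2·Na + glucose/18 + BUN/2.8
= 2·133 + 830/18 + 25/2.8
= 266 + 46.11 + 8.93
= 321.04 mOsm/kg

321.0 mOsm/kg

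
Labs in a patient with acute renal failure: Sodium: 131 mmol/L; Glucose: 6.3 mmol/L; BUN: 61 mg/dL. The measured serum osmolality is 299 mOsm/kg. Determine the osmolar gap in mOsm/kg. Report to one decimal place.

Calculated osmolality = 2·Na + glucose + BUN/2.8
= 2·131 + 6.3 + 61/2.8
= 262 + 6.30 + 21.79
= 290.09 mOsm/kg ≈ 290.1 mOsm/kg
Osmolar gap = measured − calculated = 299 − 290.1 = 8.9 mOsm/kg

8.9 mOsm/kg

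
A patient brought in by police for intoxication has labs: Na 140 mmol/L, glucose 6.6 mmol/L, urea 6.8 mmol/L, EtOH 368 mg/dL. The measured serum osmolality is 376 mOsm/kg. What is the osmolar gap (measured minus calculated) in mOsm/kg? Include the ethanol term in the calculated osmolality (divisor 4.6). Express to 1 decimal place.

Calculated osmolality = 2·Na + glucose + urea + ethanol/4.6
= 2·140 + 6.6 + 6.8 + 368/4.6
= 280 + 6.60 + 6.80 + 80
= 373.4 mOsm/kg ≈ 373.4 mOsm/kg
Osmolar gap = measured − calculated = 376 − 373.4 = 2.6 mOsm/kg

2.6 mOsm/kg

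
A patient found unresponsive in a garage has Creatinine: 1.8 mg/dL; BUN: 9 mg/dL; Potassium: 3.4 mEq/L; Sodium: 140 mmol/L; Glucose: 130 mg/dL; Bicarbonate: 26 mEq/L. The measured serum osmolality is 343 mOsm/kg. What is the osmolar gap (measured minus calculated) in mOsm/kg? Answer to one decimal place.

Calculated osmolality = 2·Na + glucose/18 + BUN/2.8
= 2·140 + 130/18 + 9/2.8
= 280 + 7.22 + 3.21
= 290.43 mOsm/kg ≈ 290.4 mOsm/kg
Osmolar gap = measured − calculated = 343 − 290.4 = 52.6 mOsm/kg

52.6 mOsm/kg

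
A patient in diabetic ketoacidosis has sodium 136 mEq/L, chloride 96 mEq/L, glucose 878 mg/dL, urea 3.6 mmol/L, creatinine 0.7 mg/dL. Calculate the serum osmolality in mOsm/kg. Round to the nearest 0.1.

Calculated osmolality = 2·Na + glucose/18 + urea
= 2·136 + 878/18 + 3.6
= 272 + 48.78 + 3.60
= 324.38 mOsm/kg

324.4 mOsm/kg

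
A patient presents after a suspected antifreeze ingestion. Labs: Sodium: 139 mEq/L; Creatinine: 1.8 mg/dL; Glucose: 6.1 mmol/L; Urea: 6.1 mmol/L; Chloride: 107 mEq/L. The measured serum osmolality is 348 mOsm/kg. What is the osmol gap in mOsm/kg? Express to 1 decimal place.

Calculated osmolality = 2·Na + glucose + urea
= 2·139 + 6.1 + 6.1
= 278 + 6.10 + 6.10
= 290.2 mOsm/kg ≈ 290.2 mOsm/kg
Osmolar gap = measured − calculated = 348 − 290.2 = 57.8 mOsm/kg

57.8 mOsm/kg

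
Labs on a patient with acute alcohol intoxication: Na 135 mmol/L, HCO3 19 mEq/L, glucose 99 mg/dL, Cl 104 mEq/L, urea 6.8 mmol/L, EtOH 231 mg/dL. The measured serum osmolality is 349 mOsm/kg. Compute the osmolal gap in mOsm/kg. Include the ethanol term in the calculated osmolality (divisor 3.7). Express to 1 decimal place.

Calculated osmolality = 2·Na + glucose/18 + urea + ethanol/3.7
= 2·135 + 99/18 + 6.8 + 231/3.7
= 270 + 5.50 + 6.80 + 62.43
= 344.73 mOsm/kg ≈ 344.7 mOsm/kg
Osmolar gap = measured − calculated = 349 − 344.7 = 4.3 mOsm/kg

4.3 mOsm/kg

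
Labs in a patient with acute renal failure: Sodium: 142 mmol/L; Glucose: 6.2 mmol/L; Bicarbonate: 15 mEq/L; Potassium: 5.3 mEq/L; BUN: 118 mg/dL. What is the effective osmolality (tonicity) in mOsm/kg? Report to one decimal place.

290.2 mOsm/kg

Effective osmolality excludes urea (freely permeant across cell membranes):
2·Na + glucose
= 2·142 + 6.2
= 284 + 6.2
= 290.2 mOsm/kg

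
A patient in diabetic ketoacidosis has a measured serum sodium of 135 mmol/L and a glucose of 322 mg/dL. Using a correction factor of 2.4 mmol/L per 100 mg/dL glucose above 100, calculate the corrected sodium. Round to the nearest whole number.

Corrected Na = measured Na + 2.4 · (glucose − 100)/100
= 135 + 2.4 · (322 − 100)/100
= 135 + 5.3
= 140.3 mmol/L

140 mmol/L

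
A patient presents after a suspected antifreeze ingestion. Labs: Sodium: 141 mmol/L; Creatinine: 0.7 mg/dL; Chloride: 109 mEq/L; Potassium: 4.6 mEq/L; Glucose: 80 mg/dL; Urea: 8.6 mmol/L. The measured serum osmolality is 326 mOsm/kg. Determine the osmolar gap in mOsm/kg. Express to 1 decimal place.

Calculated osmolality = 2·Na + glucose/18 + urea
= 2·141 + 80/18 + 8.6
= 282 + 4.44 + 8.60
= 295.04 mOsm/kg ≈ 295.0 mOsm/kg
Osmolar gap = measured − calculated = 326 − 295.0 = 31.0 mOsm/kg

31.0 mOsm/kg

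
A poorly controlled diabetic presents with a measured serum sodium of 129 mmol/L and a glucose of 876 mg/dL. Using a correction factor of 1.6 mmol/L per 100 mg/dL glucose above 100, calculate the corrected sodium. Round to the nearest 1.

141 mmol/L

Corrected Na = measured Na + 1.6 · (glucose − 100)/100
= 129 + 1.6 · (876 − 100)/100
= 129 + 12.4
= 141.4 mmol/L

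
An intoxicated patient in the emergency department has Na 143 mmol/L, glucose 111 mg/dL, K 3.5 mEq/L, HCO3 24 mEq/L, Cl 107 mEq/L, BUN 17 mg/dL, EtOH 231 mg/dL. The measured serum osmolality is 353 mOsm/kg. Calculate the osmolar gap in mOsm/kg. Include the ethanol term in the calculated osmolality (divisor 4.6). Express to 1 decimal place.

4.5 mOsm/kg

Calculated osmolality = 2·Na + glucose/18 + BUN/2.8 + ethanol/4.6
= 2·143 + 111/18 + 17/2.8 + 231/4.6
= 286 + 6.17 + 6.07 + 50.22
= 348.46 mOsm/kg ≈ 348.5 mOsm/kg
Osmolar gap = measured − calculated = 353 − 348.5 = 4.5 mOsm/kg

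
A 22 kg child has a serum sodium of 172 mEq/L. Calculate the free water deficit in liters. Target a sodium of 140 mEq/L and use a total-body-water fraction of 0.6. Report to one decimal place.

3.0 L

TBW = 0.6 · 22 = 13.2 L
Free water deficit = TBW · (Na/140 − 1)
= 13.2 · (172/140 − 1)
= 13.2 · 0.2286
= 3.02 L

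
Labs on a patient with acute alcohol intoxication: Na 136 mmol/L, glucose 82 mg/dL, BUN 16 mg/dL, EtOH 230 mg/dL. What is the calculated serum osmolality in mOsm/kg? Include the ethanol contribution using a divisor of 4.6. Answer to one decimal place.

332.3 mOsm/kg

Calculated osmolality = 2·Na + glucose/18 + BUN/2.8 + ethanol/4.6
= 2·136 + 82/18 + 16/2.8 + 230/4.6
= 272 + 4.56 + 5.71 + 50
= 332.27 mOsm/kg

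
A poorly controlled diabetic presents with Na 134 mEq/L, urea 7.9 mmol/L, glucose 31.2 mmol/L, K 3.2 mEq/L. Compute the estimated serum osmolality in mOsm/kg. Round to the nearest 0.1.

Calculated osmolality = 2·Na + glucose + urea
= 2·134 + 31.2 + 7.9
= 268 + 31.20 + 7.90
= 307.1 mOsm/kg

307.1 mOsm/kg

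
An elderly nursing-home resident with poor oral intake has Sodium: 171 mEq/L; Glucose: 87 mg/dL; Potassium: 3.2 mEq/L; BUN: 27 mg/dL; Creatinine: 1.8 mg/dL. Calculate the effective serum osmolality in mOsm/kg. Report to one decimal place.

346.8 mOsm/kg

Effective osmolality excludes urea (freely permeant across cell membranes):
2·Na + glucose/18
= 2·171 + 87/18
= 342 + 4.83
= 346.83 mOsm/kg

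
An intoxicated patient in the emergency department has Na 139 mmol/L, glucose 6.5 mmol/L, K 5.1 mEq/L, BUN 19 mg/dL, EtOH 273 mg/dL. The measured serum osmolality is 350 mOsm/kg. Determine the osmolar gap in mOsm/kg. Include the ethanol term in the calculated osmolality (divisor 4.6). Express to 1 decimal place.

Calculated osmolality = 2·Na + glucose + BUN/2.8 + ethanol/4.6
= 2·139 + 6.5 + 19/2.8 + 273/4.6
= 278 + 6.50 + 6.79 + 59.35
= 350.64 mOsm/kg ≈ 350.6 mOsm/kg
Osmolar gap = measured − calculated = 350 − 350.6 = -0.6 mOsm/kg

-0.6 mOsm/kg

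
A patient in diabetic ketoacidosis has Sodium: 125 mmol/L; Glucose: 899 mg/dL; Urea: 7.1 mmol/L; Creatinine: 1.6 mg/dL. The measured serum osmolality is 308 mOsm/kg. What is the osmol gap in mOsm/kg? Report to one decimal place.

1.0 mOsm/kg

Calculated osmolality = 2·Na + glucose/18 + urea
= 2·125 + 899/18 + 7.1
= 250 + 49.94 + 7.10
= 307.04 mOsm/kg ≈ 307.0 mOsm/kg
Osmolar gap = measured − calculated = 308 − 307.0 = 1.0 mOsm/kg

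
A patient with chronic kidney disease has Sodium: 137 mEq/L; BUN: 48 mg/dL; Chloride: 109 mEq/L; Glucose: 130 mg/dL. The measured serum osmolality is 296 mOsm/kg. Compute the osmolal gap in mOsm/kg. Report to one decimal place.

-2.4 mOsm/kg

Calculated osmolality = 2·Na + glucose/18 + BUN/2.8
= 2·137 + 130/18 + 48/2.8
= 274 + 7.22 + 17.14
= 298.36 mOsm/kg ≈ 298.4 mOsm/kg
Osmolar gap = measured − calculated = 296 − 298.4 = -2.4 mOsm/kg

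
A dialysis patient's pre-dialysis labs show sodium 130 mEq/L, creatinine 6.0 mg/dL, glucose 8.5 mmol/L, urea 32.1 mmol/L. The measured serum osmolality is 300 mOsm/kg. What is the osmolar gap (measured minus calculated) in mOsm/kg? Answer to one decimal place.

-0.6 mOsm/kg

Calculated osmolality = 2·Na + glucose + urea
= 2·130 + 8.5 + 32.1
= 260 + 8.50 + 32.10
= 300.6 mOsm/kg ≈ 300.6 mOsm/kg
Osmolar gap = measured − calculated = 300 − 300.6 = -0.6 mOsm/kg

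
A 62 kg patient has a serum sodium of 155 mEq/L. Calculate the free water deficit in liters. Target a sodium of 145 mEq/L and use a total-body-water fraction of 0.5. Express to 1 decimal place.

TBW = 0.5 · 62 = 31 L
Free water deficit = TBW · (Na/145 − 1)
= 31 · (155/145 − 1)
= 31 · 0.069
= 2.14 L

2.1 L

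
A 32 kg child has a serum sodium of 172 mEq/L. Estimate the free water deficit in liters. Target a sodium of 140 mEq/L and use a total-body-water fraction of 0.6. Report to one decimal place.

TBW = 0.6 · 32 = 19.2 L
Free water deficit = TBW · (Na/140 − 1)
= 19.2 · (172/140 − 1)
= 19.2 · 0.2286
= 4.39 L

4.4 L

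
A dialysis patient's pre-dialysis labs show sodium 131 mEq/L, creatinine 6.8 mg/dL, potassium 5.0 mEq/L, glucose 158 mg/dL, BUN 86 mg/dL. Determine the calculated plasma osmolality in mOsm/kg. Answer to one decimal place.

301.5 mOsm/kg

Calculated osmolality = 2·Na + glucose/18 + BUN/2.8
= 2·131 + 158/18 + 86/2.8
= 262 + 8.78 + 30.71
= 301.49 mOsm/kg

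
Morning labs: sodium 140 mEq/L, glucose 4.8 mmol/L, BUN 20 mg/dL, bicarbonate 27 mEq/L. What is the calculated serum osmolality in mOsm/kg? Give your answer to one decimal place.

Calculated osmolality = 2·Na + glucose + BUN/2.8
= 2·140 + 4.8 + 20/2.8
= 280 + 4.80 + 7.14
= 291.94 mOsm/kg

291.9 mOsm/kg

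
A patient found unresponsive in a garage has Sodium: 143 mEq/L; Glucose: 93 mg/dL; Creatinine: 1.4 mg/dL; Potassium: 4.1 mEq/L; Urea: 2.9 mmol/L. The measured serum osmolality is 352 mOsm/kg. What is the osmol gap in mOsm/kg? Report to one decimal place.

Calculated osmolality = 2·Na + glucose/18 + urea
= 2·143 + 93/18 + 2.9
= 286 + 5.17 + 2.90
= 294.07 mOsm/kg ≈ 294.1 mOsm/kg
Osmolar gap = measured − calculated = 352 − 294.1 = 57.9 mOsm/kg

57.9 mOsm/kg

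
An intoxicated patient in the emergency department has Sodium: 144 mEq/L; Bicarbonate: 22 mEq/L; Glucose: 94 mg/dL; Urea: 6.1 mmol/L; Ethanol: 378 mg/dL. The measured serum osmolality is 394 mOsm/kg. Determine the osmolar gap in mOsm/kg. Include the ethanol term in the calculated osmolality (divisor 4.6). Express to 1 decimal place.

Calculated osmolality = 2·Na + glucose/18 + urea + ethanol/4.6
= 2·144 + 94/18 + 6.1 + 378/4.6
= 288 + 5.22 + 6.10 + 82.17
= 381.49 mOsm/kg ≈ 381.5 mOsm/kg
Osmolar gap = measured − calculated = 394 − 381.5 = 12.5 mOsm/kg

12.5 mOsm/kg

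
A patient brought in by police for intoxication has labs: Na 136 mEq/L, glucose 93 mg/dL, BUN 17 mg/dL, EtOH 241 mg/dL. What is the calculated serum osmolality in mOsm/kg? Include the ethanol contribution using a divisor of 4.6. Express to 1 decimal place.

335.6 mOsm/kg

Calculated osmolality = 2·Na + glucose/18 + BUN/2.8 + ethanol/4.6
= 2·136 + 93/18 + 17/2.8 + 241/4.6
= 272 + 5.17 + 6.07 + 52.39
= 335.63 mOsm/kg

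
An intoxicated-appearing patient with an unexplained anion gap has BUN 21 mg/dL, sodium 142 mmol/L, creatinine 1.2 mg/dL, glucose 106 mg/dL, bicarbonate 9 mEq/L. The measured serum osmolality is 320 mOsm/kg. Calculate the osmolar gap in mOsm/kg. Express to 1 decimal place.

Calculated osmolality = 2·Na + glucose/18 + BUN/2.8
= 2·142 + 106/18 + 21/2.8
= 284 + 5.89 + 7.50
= 297.39 mOsm/kg ≈ 297.4 mOsm/kg
Osmolar gap = measured − calculated = 320 − 297.4 = 22.6 mOsm/kg

22.6 mOsm/kg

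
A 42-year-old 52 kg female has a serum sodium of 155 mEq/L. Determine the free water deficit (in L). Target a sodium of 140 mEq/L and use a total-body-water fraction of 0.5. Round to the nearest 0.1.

TBW = 0.5 · 52 = 26 L
Free water deficit = TBW · (Na/140 − 1)
= 26 · (155/140 − 1)
= 26 · 0.1071
= 2.78 L

2.8 L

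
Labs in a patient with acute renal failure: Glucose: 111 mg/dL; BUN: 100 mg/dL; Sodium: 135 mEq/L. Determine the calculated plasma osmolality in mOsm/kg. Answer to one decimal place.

Calculated osmolality = 2·Na + glucose/18 + BUN/2.8
= 2·135 + 111/18 + 100/2.8
= 270 + 6.17 + 35.71
= 311.88 mOsm/kg

311.9 mOsm/kg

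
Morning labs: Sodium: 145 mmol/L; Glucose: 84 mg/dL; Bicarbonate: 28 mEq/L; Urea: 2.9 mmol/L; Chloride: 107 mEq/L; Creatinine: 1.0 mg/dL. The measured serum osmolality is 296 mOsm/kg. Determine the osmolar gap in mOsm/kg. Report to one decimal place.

Calculated osmolality = 2·Na + glucose/18 + urea
= 2·145 + 84/18 + 2.9
= 290 + 4.67 + 2.90
= 297.57 mOsm/kg ≈ 297.6 mOsm/kg
Osmolar gap = measured − calculated = 296 − 297.6 = -1.6 mOsm/kg

-1.6 mOsm/kg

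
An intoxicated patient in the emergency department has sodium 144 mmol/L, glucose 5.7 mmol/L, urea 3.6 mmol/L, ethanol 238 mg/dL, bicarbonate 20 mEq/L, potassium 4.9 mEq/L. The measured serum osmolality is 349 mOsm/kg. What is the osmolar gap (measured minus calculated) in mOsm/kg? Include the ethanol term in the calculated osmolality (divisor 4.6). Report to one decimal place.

0.0 mOsm/kg

Calculated osmolality = 2·Na + glucose + urea + ethanol/4.6
= 2·144 + 5.7 + 3.6 + 238/4.6
= 288 + 5.70 + 3.60 + 51.74
= 349.04 mOsm/kg ≈ 349.0 mOsm/kg
Osmolar gap = measured − calculated = 349 − 349.0 = 0.0 mOsm/kg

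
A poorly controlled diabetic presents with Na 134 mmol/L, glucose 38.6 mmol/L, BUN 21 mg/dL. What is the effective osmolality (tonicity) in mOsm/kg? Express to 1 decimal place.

Effective osmolality excludes urea (freely permeant across cell membranes):
2·Na + glucose
= 2·134 + 38.6
= 268 + 38.6
= 306.6 mOsm/kg

306.6 mOsm/kg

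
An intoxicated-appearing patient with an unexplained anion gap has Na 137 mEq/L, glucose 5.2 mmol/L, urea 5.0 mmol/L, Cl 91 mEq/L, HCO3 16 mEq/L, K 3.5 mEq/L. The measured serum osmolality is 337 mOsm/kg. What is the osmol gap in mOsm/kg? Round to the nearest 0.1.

52.8 mOsm/kg

Calculated osmolality = 2·Na + glucose + urea
= 2·137 + 5.2 + 5
= 274 + 5.20 + 5
= 284.2 mOsm/kg ≈ 284.2 mOsm/kg
Osmolar gap = measured − calculated = 337 − 284.2 = 52.8 mOsm/kg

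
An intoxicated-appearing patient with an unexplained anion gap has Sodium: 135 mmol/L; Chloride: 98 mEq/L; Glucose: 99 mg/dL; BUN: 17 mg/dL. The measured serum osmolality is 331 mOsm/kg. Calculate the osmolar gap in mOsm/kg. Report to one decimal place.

49.4 mOsm/kg

Calculated osmolality = 2·Na + glucose/18 + BUN/2.8
= 2·135 + 99/18 + 17/2.8
= 270 + 5.50 + 6.07
= 281.57 mOsm/kg ≈ 281.6 mOsm/kg
Osmolar gap = measured − calculated = 331 − 281.6 = 49.4 mOsm/kg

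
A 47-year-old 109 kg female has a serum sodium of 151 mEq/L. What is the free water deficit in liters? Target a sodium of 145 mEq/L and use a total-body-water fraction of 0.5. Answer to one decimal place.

2.3 L

TBW = 0.5 · 109 = 54.5 L
Free water deficit = TBW · (Na/145 − 1)
= 54.5 · (151/145 − 1)
= 54.5 · 0.0414
= 2.26 L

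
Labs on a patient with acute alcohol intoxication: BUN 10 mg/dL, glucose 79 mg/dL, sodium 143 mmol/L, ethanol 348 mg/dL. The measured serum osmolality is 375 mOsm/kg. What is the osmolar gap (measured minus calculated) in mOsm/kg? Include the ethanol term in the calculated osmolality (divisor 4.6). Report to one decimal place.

Calculated osmolality = 2·Na + glucose/18 + BUN/2.8 + ethanol/4.6
= 2·143 + 79/18 + 10/2.8 + 348/4.6
= 286 + 4.39 + 3.57 + 75.65
= 369.61 mOsm/kg ≈ 369.6 mOsm/kg
Osmolar gap = measured − calculated = 375 − 369.6 = 5.4 mOsm/kg

5.4 mOsm/kg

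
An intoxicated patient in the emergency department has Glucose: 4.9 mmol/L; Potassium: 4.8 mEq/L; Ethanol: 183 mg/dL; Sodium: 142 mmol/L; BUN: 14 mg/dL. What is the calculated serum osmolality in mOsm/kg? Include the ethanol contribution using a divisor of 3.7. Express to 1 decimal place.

Calculated osmolality = 2·Na + glucose + BUN/2.8 + ethanol/3.7
= 2·142 + 4.9 + 14/2.8 + 183/3.7
= 284 + 4.90 + 5 + 49.46
= 343.36 mOsm/kg

343.4 mOsm/kg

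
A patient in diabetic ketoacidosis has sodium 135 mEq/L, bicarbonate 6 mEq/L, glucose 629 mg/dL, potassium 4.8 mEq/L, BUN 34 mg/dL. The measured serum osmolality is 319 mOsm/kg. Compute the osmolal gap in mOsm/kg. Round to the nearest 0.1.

Calculated osmolality = 2·Na + glucose/18 + BUN/2.8
= 2·135 + 629/18 + 34/2.8
= 270 + 34.94 + 12.14
= 317.08 mOsm/kg ≈ 317.1 mOsm/kg
Osmolar gap = measured − calculated = 319 − 317.1 = 1.9 mOsm/kg

1.9 mOsm/kg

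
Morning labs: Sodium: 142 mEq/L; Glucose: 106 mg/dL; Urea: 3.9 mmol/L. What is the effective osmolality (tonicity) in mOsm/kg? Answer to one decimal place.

Effective osmolality excludes urea (freely permeant across cell membranes):
2·Na + glucose/18
= 2·142 + 106/18
= 284 + 5.89
= 289.89 mOsm/kg

289.9 mOsm/kg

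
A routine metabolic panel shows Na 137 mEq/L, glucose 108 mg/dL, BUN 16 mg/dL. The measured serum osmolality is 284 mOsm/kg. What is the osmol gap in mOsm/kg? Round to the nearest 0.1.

Calculated osmolality = 2·Na + glucose/18 + BUN/2.8
= 2·137 + 108/18 + 16/2.8
= 274 + 6 + 5.71
= 285.71 mOsm/kg ≈ 285.7 mOsm/kg
Osmolar gap = measured − calculated = 284 − 285.7 = -1.7 mOsm/kg

-1.7 mOsm/kg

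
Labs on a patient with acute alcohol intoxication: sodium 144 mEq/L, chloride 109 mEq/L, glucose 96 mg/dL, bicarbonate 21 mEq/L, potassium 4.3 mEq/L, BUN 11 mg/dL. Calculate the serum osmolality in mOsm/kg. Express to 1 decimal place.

297.3 mOsm/kg

Calculated osmolality = 2·Na + glucose/18 + BUN/2.8
= 2·144 + 96/18 + 11/2.8
= 288 + 5.33 + 3.93
= 297.26 mOsm/kg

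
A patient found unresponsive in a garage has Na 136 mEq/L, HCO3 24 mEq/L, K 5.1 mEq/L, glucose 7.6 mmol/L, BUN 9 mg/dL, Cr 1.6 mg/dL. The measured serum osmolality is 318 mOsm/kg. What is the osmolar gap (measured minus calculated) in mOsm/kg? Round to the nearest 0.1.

Calculated osmolality = 2·Na + glucose + BUN/2.8
= 2·136 + 7.6 + 9/2.8
= 272 + 7.60 + 3.21
= 282.81 mOsm/kg ≈ 282.8 mOsm/kg
Osmolar gap = measured − calculated = 318 − 282.8 = 35.2 mOsm/kg

35.2 mOsm/kg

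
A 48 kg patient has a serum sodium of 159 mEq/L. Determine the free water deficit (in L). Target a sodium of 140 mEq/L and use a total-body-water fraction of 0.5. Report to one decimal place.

TBW = 0.5 · 48 = 24 L
Free water deficit = TBW · (Na/140 − 1)
= 24 · (159/140 − 1)
= 24 · 0.1357
= 3.26 L

3.3 L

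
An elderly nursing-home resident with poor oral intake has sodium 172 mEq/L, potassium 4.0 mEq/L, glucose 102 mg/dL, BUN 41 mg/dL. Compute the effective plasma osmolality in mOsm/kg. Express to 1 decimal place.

Effective osmolality excludes urea (freely permeant across cell membranes):
2·Na + glucose/18
= 2·172 + 102/18
= 344 + 5.67
= 349.67 mOsm/kg

349.7 mOsm/kg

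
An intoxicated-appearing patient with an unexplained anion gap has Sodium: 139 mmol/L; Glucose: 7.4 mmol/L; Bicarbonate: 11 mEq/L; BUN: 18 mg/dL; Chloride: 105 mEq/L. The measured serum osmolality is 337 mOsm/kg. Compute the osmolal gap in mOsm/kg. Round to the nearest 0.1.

Calculated osmolality = 2·Na + glucose + BUN/2.8
= 2·139 + 7.4 + 18/2.8
= 278 + 7.40 + 6.43
= 291.83 mOsm/kg ≈ 291.8 mOsm/kg
Osmolar gap = measured − calculated = 337 − 291.8 = 45.2 mOsm/kg

45.2 mOsm/kg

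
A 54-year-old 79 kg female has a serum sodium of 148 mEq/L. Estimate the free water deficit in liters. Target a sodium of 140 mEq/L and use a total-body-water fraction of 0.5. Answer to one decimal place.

2.3 L

TBW = 0.5 · 79 = 39.5 L
Free water deficit = TBW · (Na/140 − 1)
= 39.5 · (148/140 − 1)
= 39.5 · 0.0571
= 2.26 L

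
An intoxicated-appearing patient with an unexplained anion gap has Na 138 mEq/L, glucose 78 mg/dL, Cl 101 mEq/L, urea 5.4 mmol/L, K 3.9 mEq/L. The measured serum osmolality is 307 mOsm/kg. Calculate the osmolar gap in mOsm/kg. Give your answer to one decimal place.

21.3 mOsm/kg

Calculated osmolality = 2·Na + glucose/18 + urea
= 2·138 + 78/18 + 5.4
= 276 + 4.33 + 5.40
= 285.73 mOsm/kg ≈ 285.7 mOsm/kg
Osmolar gap = measured − calculated = 307 − 285.7 = 21.3 mOsm/kg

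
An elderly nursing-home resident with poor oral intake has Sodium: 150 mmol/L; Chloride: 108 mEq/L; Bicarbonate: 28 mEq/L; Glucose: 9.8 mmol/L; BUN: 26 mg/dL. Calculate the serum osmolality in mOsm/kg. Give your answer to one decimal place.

319.1 mOsm/kg

Calculated osmolality = 2·Na + glucose + BUN/2.8
= 2·150 + 9.8 + 26/2.8
= 300 + 9.80 + 9.29
= 319.09 mOsm/kg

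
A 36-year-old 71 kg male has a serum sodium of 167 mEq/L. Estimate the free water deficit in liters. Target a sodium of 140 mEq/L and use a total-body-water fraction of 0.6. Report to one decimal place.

8.2 L

TBW = 0.6 · 71 = 42.6 L
Free water deficit = TBW · (Na/140 − 1)
= 42.6 · (167/140 − 1)
= 42.6 · 0.1929
= 8.22 L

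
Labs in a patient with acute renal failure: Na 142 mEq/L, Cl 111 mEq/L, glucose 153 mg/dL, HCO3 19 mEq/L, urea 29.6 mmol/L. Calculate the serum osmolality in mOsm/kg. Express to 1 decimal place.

Calculated osmolality = 2·Na + glucose/18 + urea
= 2·142 + 153/18 + 29.6
= 284 + 8.50 + 29.60
= 322.1 mOsm/kg

322.1 mOsm/kg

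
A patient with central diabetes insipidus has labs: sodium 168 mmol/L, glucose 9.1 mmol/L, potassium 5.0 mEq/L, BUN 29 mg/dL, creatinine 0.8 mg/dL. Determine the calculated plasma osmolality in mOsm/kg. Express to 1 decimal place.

355.5 mOsm/kg

Calculated osmolality = 2·Na + glucose + BUN/2.8
= 2·168 + 9.1 + 29/2.8
= 336 + 9.10 + 10.36
= 355.46 mOsm/kg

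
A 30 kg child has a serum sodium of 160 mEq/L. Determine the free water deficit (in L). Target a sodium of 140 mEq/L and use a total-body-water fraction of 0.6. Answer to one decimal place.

TBW = 0.6 · 30 = 18 L
Free water deficit = TBW · (Na/140 − 1)
= 18 · (160/140 − 1)
= 18 · 0.1429
= 2.57 L

2.6 L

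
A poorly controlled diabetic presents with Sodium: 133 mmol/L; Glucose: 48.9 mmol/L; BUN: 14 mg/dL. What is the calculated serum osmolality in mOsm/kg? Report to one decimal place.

Calculated osmolality = 2·Na + glucose + BUN/2.8
= 2·133 + 48.9 + 14/2.8
= 266 + 48.90 + 5
= 319.9 mOsm/kg

319.9 mOsm/kg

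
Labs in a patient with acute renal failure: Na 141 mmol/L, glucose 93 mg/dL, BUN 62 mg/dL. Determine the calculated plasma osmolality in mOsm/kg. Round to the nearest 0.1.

309.3 mOsm/kg

Calculated osmolality = 2·Na + glucose/18 + BUN/2.8
= 2·141 + 93/18 + 62/2.8
= 282 + 5.17 + 22.14
= 309.31 mOsm/kg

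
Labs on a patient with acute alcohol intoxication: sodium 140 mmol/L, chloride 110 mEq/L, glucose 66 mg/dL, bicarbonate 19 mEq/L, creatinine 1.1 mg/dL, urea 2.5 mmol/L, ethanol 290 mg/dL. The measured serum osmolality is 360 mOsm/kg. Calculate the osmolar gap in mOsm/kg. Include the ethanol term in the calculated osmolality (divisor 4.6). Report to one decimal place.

10.8 mOsm/kg

Calculated osmolality = 2·Na + glucose/18 + urea + ethanol/4.6
= 2·140 + 66/18 + 2.5 + 290/4.6
= 280 + 3.67 + 2.50 + 63.04
= 349.21 mOsm/kg ≈ 349.2 mOsm/kg
Osmolar gap = measured − calculated = 360 − 349.2 = 10.8 mOsm/kg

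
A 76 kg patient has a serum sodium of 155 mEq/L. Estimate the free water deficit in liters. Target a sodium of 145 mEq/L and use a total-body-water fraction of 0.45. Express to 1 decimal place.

TBW = 0.45 · 76 = 34.2 L
Free water deficit = TBW · (Na/145 − 1)
= 34.2 · (155/145 − 1)
= 34.2 · 0.069
= 2.36 L

2.4 L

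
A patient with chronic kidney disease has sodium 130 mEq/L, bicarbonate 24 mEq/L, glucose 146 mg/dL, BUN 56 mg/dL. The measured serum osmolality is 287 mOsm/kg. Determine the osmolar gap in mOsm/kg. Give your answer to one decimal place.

Calculated osmolality = 2·Na + glucose/18 + BUN/2.8
= 2·130 + 146/18 + 56/2.8
= 260 + 8.11 + 20
= 288.11 mOsm/kg ≈ 288.1 mOsm/kg
Osmolar gap = measured − calculated = 287 − 288.1 = -1.1 mOsm/kg

-1.1 mOsm/kg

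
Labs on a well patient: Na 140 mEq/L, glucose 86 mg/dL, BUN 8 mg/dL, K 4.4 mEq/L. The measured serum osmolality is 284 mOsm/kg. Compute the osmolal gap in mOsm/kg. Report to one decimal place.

-3.6 mOsm/kg

Calculated osmolality = 2·Na + glucose/18 + BUN/2.8
= 2·140 + 86/18 + 8/2.8
= 280 + 4.78 + 2.86
= 287.64 mOsm/kg ≈ 287.6 mOsm/kg
Osmolar gap = measured − calculated = 284 − 287.6 = -3.6 mOsm/kg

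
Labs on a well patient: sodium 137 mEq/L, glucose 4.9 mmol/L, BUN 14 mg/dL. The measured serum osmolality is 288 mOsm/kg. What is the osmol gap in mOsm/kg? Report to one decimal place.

Calculated osmolality = 2·Na + glucose + BUN/2.8
= 2·137 + 4.9 + 14/2.8
= 274 + 4.90 + 5
= 283.9 mOsm/kg ≈ 283.9 mOsm/kg
Osmolar gap = measured − calculated = 288 − 283.9 = 4.1 mOsm/kg

4.1 mOsm/kg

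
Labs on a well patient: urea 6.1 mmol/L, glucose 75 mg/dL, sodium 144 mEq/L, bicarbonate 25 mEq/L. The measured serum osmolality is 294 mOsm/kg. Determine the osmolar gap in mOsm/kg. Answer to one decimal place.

Calculated osmolality = 2·Na + glucose/18 + urea
= 2·144 + 75/18 + 6.1
= 288 + 4.17 + 6.10
= 298.27 mOsm/kg ≈ 298.3 mOsm/kg
Osmolar gap = measured − calculated = 294 − 298.3 = -4.3 mOsm/kg

-4.3 mOsm/kg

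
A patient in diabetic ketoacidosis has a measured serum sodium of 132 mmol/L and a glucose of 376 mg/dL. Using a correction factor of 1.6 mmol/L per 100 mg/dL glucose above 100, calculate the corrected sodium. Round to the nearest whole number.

136 mmol/L

Corrected Na = measured Na + 1.6 · (glucose − 100)/100
= 132 + 1.6 · (376 − 100)/100
= 132 + 4.4
= 136.4 mmol/L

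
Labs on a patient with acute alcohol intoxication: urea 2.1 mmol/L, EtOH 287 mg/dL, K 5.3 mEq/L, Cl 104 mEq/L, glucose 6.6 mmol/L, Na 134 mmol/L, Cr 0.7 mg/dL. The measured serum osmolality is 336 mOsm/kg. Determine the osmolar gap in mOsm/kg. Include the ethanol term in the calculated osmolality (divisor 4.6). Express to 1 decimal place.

Calculated osmolality = 2·Na + glucose + urea + ethanol/4.6
= 2·134 + 6.6 + 2.1 + 287/4.6
= 268 + 6.60 + 2.10 + 62.39
= 339.09 mOsm/kg ≈ 339.1 mOsm/kg
Osmolar gap = measured − calculated = 336 − 339.1 = -3.1 mOsm/kg

-3.1 mOsm/kg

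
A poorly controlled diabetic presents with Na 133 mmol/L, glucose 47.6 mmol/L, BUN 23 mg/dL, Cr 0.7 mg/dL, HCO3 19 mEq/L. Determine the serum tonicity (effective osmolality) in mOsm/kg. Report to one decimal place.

Effective osmolality excludes urea (freely permeant across cell membranes):
2·Na + glucose
= 2·133 + 47.6
= 266 + 47.6
= 313.6 mOsm/kg

313.6 mOsm/kg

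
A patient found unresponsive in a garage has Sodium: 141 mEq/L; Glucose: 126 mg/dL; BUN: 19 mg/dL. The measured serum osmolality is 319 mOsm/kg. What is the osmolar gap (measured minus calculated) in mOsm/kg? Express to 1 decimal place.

Calculated osmolality = 2·Na + glucose/18 + BUN/2.8
= 2·141 + 126/18 + 19/2.8
= 282 + 7 + 6.79
= 295.79 mOsm/kg ≈ 295.8 mOsm/kg
Osmolar gap = measured − calculated = 319 − 295.8 = 23.2 mOsm/kg

23.2 mOsm/kg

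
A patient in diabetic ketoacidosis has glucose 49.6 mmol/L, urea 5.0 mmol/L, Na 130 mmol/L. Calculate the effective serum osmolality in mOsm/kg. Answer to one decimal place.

309.6 mOsm/kg

Effective osmolality excludes urea (freely permeant across cell membranes):
2·Na + glucose
= 2·130 + 49.6
= 260 + 49.6
= 309.6 mOsm/kg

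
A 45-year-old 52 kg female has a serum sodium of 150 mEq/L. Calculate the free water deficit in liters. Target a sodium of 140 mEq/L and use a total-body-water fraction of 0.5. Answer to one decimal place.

1.9 L

TBW = 0.5 · 52 = 26 L
Free water deficit = TBW · (Na/140 − 1)
= 26 · (150/140 − 1)
= 26 · 0.0714
= 1.86 L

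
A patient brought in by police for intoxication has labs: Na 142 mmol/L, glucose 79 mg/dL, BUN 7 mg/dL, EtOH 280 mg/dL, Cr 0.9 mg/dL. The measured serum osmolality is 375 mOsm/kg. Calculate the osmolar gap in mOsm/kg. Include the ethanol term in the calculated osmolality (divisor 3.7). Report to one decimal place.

Calculated osmolality = 2·Na + glucose/18 + BUN/2.8 + ethanol/3.7
= 2·142 + 79/18 + 7/2.8 + 280/3.7
= 284 + 4.39 + 2.50 + 75.68
= 366.57 mOsm/kg ≈ 366.6 mOsm/kg
Osmolar gap = measured − calculated = 375 − 366.6 = 8.4 mOsm/kg

8.4 mOsm/kg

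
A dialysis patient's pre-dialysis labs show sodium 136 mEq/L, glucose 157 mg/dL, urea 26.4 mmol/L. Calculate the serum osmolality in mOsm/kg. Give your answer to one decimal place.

Calculated osmolality = 2·Na + glucose/18 + urea
= 2·136 + 157/18 + 26.4
= 272 + 8.72 + 26.40
= 307.12 mOsm/kg

307.1 mOsm/kg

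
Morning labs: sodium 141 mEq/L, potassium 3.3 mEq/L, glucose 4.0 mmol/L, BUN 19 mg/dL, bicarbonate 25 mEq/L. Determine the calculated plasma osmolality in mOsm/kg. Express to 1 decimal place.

292.8 mOsm/kg

Calculated osmolality = 2·Na + glucose + BUN/2.8
= 2·141 + 4 + 19/2.8
= 282 + 4 + 6.79
= 292.79 mOsm/kg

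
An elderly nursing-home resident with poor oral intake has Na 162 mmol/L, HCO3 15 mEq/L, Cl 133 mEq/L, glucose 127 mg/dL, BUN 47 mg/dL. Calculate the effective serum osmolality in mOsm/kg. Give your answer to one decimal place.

Effective osmolality excludes urea (freely permeant across cell membranes):
2·Na + glucose/18
= 2·162 + 127/18
= 324 + 7.06
= 331.06 mOsm/kg

331.1 mOsm/kg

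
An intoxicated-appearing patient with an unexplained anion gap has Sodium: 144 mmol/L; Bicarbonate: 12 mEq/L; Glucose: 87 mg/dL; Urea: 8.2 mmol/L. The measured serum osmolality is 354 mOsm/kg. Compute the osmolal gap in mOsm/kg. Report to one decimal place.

53.0 mOsm/kg

Calculated osmolality = 2·Na + glucose/18 + urea
= 2·144 + 87/18 + 8.2
= 288 + 4.83 + 8.20
= 301.03 mOsm/kg ≈ 301.0 mOsm/kg
Osmolar gap = measured − calculated = 354 − 301.0 = 53.0 mOsm/kg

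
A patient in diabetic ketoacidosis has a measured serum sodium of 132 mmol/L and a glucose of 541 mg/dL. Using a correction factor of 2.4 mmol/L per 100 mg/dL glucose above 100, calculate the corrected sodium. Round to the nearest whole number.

Corrected Na = measured Na + 2.4 · (glucose − 100)/100
= 132 + 2.4 · (541 − 100)/100
= 132 + 10.6
= 142.6 mmol/L

143 mmol/L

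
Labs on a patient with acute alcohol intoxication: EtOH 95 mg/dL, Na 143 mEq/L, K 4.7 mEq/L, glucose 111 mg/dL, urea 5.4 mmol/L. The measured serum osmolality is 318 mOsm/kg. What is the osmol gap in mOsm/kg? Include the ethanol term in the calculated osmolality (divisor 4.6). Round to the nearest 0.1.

Calculated osmolality = 2·Na + glucose/18 + urea + ethanol/4.6
= 2·143 + 111/18 + 5.4 + 95/4.6
= 286 + 6.17 + 5.40 + 20.65
= 318.22 mOsm/kg ≈ 318.2 mOsm/kg
Osmolar gap = measured − calculated = 318 − 318.2 = -0.2 mOsm/kg

-0.2 mOsm/kg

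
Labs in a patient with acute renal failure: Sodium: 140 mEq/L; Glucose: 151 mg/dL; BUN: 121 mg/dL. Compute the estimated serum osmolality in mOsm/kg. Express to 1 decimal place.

Calculated osmolality = 2·Na + glucose/18 + BUN/2.8
= 2·140 + 151/18 + 121/2.8
= 280 + 8.39 + 43.21
= 331.6 mOsm/kg

331.6 mOsm/kg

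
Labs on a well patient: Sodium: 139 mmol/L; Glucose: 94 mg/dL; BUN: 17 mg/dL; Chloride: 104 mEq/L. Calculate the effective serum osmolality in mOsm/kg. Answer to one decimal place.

283.2 mOsm/kg

Effective osmolality excludes urea (freely permeant across cell membranes):
2·Na + glucose/18
= 2·139 + 94/18
= 278 + 5.22
= 283.22 mOsm/kg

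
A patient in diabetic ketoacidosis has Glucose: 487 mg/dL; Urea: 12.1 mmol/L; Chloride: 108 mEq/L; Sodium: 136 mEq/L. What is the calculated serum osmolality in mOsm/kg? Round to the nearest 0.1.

Calculated osmolality = 2·Na + glucose/18 + urea
= 2·136 + 487/18 + 12.1
= 272 + 27.06 + 12.10
= 311.16 mOsm/kg

311.2 mOsm/kg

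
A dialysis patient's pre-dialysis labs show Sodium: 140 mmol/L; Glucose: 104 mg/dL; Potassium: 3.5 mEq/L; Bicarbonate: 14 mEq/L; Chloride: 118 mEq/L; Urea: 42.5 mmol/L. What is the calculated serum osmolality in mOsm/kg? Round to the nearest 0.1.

Calculated osmolality = 2·Na + glucose/18 + urea
= 2·140 + 104/18 + 42.5
= 280 + 5.78 + 42.50
= 328.28 mOsm/kg

328.3 mOsm/kg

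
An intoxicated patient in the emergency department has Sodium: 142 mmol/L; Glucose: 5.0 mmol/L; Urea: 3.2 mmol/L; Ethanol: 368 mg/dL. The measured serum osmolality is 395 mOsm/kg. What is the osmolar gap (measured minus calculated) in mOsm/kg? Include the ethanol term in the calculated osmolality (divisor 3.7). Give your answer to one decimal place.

Calculated osmolality = 2·Na + glucose + urea + ethanol/3.7
= 2·142 + 5 + 3.2 + 368/3.7
= 284 + 5 + 3.20 + 99.46
= 391.66 mOsm/kg ≈ 391.7 mOsm/kg
Osmolar gap = measured − calculated = 395 − 391.7 = 3.3 mOsm/kg

3.3 mOsm/kg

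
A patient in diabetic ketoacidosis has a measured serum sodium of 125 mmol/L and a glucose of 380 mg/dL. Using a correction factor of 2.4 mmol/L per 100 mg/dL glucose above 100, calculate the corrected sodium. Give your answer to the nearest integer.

132 mmol/L

Corrected Na = measured Na + 2.4 · (glucose − 100)/100
= 125 + 2.4 · (380 − 100)/100
= 125 + 6.7
= 131.7 mmol/L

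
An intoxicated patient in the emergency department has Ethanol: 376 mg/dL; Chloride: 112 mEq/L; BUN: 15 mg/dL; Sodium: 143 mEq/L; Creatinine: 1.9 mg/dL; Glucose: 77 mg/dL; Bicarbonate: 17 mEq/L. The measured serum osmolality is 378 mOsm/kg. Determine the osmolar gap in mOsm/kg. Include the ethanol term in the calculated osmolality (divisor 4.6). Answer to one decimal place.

0.6 mOsm/kg

Calculated osmolality = 2·Na + glucose/18 + BUN/2.8 + ethanol/4.6
= 2·143 + 77/18 + 15/2.8 + 376/4.6
= 286 + 4.28 + 5.36 + 81.74
= 377.38 mOsm/kg ≈ 377.4 mOsm/kg
Osmolar gap = measured − calculated = 378 − 377.4 = 0.6 mOsm/kg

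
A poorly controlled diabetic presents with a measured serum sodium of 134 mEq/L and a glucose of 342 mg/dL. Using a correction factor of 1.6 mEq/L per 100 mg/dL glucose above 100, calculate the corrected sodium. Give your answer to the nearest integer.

Corrected Na = measured Na + 1.6 · (glucose − 100)/100
= 134 + 1.6 · (342 − 100)/100
= 134 + 3.9
= 137.9 mEq/L

138 mEq/L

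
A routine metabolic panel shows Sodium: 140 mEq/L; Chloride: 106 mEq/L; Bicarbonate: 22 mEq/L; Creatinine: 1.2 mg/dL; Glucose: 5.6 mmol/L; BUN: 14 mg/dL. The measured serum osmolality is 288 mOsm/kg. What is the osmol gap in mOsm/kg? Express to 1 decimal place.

-2.6 mOsm/kg

Calculated osmolality = 2·Na + glucose + BUN/2.8
= 2·140 + 5.6 + 14/2.8
= 280 + 5.60 + 5
= 290.6 mOsm/kg ≈ 290.6 mOsm/kg
Osmolar gap = measured − calculated = 288 − 290.6 = -2.6 mOsm/kg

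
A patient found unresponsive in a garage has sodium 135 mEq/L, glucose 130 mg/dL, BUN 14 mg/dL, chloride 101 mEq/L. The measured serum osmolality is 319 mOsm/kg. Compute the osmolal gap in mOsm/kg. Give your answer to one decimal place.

Calculated osmolality = 2·Na + glucose/18 + BUN/2.8
= 2·135 + 130/18 + 14/2.8
= 270 + 7.22 + 5
= 282.22 mOsm/kg ≈ 282.2 mOsm/kg
Osmolar gap = measured − calculated = 319 − 282.2 = 36.8 mOsm/kg

36.8 mOsm/kg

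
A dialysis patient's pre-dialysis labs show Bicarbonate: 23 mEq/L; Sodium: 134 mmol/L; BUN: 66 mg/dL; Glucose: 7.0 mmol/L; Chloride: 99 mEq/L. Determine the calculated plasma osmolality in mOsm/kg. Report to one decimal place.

Calculated osmolality = 2·Na + glucose + BUN/2.8
= 2·134 + 7 + 66/2.8
= 268 + 7 + 23.57
= 298.57 mOsm/kg

298.6 mOsm/kg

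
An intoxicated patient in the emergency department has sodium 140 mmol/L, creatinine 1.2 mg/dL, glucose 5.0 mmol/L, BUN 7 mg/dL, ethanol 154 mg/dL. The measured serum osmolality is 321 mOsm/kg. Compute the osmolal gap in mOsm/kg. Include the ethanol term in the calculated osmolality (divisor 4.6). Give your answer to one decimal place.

0.0 mOsm/kg

Calculated osmolality = 2·Na + glucose + BUN/2.8 + ethanol/4.6
= 2·140 + 5 + 7/2.8 + 154/4.6
= 280 + 5 + 2.50 + 33.48
= 320.98 mOsm/kg ≈ 321.0 mOsm/kg
Osmolar gap = measured − calculated = 321 − 321.0 = 0.0 mOsm/kg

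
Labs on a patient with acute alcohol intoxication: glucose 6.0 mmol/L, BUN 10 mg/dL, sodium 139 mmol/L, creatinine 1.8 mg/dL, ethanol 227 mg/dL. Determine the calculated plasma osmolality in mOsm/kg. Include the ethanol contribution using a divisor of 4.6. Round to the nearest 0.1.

336.9 mOsm/kg

Calculated osmolality = 2·Na + glucose + BUN/2.8 + ethanol/4.6
= 2·139 + 6 + 10/2.8 + 227/4.6
= 278 + 6 + 3.57 + 49.35
= 336.92 mOsm/kg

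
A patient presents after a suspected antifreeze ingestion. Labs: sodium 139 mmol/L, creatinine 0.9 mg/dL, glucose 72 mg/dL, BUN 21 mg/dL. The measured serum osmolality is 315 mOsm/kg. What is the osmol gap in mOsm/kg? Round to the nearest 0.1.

25.5 mOsm/kg

Calculated osmolality = 2·Na + glucose/18 + BUN/2.8
= 2·139 + 72/18 + 21/2.8
= 278 + 4 + 7.50
= 289.5 mOsm/kg ≈ 289.5 mOsm/kg
Osmolar gap = measured − calculated = 315 − 289.5 = 25.5 mOsm/kg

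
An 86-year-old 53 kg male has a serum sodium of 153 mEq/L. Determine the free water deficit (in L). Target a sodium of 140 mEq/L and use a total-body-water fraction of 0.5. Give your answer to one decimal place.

TBW = 0.5 · 53 = 26.5 L
Free water deficit = TBW · (Na/140 − 1)
= 26.5 · (153/140 − 1)
= 26.5 · 0.0929
= 2.46 L

2.5 L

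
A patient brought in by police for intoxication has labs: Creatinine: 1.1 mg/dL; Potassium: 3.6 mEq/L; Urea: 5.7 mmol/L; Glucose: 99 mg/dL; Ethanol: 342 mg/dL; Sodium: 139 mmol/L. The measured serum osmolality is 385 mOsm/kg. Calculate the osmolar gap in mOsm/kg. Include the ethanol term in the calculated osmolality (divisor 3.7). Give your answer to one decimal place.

3.4 mOsm/kg

Calculated osmolality = 2·Na + glucose/18 + urea + ethanol/3.7
= 2·139 + 99/18 + 5.7 + 342/3.7
= 278 + 5.50 + 5.70 + 92.43
= 381.63 mOsm/kg ≈ 381.6 mOsm/kg
Osmolar gap = measured − calculated = 385 − 381.6 = 3.4 mOsm/kg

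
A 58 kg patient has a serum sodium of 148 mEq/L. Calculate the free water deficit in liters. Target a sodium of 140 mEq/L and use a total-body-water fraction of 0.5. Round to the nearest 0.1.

TBW = 0.5 · 58 = 29 L
Free water deficit = TBW · (Na/140 − 1)
= 29 · (148/140 − 1)
= 29 · 0.0571
= 1.66 L

1.7 L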